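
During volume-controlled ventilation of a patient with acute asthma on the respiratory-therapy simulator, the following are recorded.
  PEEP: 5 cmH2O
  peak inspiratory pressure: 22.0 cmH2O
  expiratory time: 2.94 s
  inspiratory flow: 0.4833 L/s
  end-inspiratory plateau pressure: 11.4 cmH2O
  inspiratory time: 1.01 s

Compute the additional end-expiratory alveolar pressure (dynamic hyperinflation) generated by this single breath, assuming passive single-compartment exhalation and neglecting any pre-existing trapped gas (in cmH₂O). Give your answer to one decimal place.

1.1

Vt = flow × Ti = 0.4833 L/s × 1.01 s × 1000 mL/L = 488.13 mL.
R = (PIP − Pplat)/V̇ = (22.0 − 11.4) / 0.4833 = 10.6/0.4833 = 21.933 cmH2O·s/L.
C = Vt/(Pplat − PEEP) = 488.13 / (11.4 − 5) = 488.13/6.4 = 76.27 mL/cmH2O.
τ = R × C = 21.933 × 0.07627 L/cmH2O = 1.673 s.
Fraction remaining = e^(−Te/τ) = e^(−2.94/1.673) = 0.1725; trapped volume = 488.13 × 0.1725 = 84.202 mL.
Additional alveolar pressure from trapping ≈ V_trapped / C = 84.202 / 76.27 = 1.104 cmH2O.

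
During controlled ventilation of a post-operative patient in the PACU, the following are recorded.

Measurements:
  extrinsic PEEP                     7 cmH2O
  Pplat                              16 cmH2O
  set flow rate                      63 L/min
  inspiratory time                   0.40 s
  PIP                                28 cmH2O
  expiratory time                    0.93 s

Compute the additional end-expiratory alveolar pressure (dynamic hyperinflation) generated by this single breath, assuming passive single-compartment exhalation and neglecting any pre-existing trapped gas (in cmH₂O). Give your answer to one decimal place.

1.6

Flow: 63 L/min ÷ 60 = 1.05 L/s.
Vt = flow × Ti = 1.05 L/s × 0.40 s × 1000 mL/L = 420.0 mL.
R = (PIP − Pplat)/V̇ = (28 − 16) / 1.05 = 12.0/1.05 = 11.429 cmH2O·s/L.
C = Vt/(Pplat − PEEP) = 420.0 / (16 − 7) = 420.0/9.0 = 46.667 mL/cmH2O.
τ = R × C = 11.429 × 0.04667 L/cmH2O = 0.5334 s.
Fraction remaining = e^(−Te/τ) = e^(−0.93/0.5334) = 0.1749; trapped volume = 420.0 × 0.1749 = 73.458 mL.
Additional alveolar pressure from trapping ≈ V_trapped / C = 73.458 / 46.667 = 1.574 cmH2O.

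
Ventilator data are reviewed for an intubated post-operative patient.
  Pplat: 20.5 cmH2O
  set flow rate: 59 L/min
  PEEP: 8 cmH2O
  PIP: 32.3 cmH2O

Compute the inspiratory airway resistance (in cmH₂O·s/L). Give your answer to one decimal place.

Flow: 59 L/min ÷ 60 = 0.9833 L/s.
Raw = (PIP − Pplat) / flow = (32.3 − 20.5) / 0.9833 = 11.8 / 0.9833 = 12.0 cmH2O·s/L.

12.0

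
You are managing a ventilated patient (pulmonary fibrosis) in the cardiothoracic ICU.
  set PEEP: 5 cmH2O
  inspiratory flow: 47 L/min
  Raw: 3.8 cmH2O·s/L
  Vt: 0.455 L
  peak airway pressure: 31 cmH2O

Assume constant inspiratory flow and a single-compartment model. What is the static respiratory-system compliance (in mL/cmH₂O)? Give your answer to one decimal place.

Flow: 47 L/min ÷ 60 = 0.7833 L/s.
Equation of motion (constant flow): PIP = Vt/C + R·V̇ + PEEP.
Vt/C = PIP − R·V̇ − PEEP = 31 − 3.8×0.7833 − 5 = 31 − 2.977 − 5 = 23.023 cmH2O.
C = Vt / 23.023 = 455 / 23.023 = 19.763 mL/cmH2O.

19.8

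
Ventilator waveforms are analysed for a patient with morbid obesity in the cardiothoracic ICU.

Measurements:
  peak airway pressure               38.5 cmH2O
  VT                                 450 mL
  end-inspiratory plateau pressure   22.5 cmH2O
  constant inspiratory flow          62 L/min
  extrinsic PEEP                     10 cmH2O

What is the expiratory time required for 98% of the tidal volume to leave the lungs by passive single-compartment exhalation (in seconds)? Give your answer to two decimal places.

Flow: 62 L/min ÷ 60 = 1.0333 L/s.
R = (PIP − Pplat)/V̇ = (38.5 − 22.5) / 1.0333 = 16.0/1.0333 = 15.484 cmH2O·s/L.
C = Vt/(Pplat − PEEP) = 450.0 / (22.5 − 10) = 450.0/12.5 = 36.0 mL/cmH2O.
τ = R × C = 15.484 × 0.036 L/cmH2O = 0.5574 s.
t = −τ·ln(1 − 0.98) = −0.5574·ln(0.02) = 2.181 s.

2.18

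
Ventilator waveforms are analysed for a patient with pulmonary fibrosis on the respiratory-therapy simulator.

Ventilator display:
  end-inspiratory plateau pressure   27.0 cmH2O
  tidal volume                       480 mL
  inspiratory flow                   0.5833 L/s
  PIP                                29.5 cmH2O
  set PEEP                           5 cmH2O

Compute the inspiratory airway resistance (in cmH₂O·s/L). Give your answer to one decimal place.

4.3

Raw = (PIP − Pplat) / flow = (29.5 − 27.0) / 0.5833 = 2.5 / 0.5833 = 4.286 cmH2O·s/L.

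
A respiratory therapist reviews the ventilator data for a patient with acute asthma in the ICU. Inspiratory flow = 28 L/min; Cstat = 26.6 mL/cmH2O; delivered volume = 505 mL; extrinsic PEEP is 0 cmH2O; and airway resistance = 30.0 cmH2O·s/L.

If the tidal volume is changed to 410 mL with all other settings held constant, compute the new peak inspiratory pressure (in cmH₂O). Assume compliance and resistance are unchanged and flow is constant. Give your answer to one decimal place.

29.4

Flow: 28 L/min ÷ 60 = 0.4667 L/s.
PIP = Vt/C + R·V̇ + PEEP (constant-flow equation of motion).
Only the elastic term changes: ΔPIP = ΔVt / C = (410 − 505) / 26.6 = -3.571 cmH2O.
Original PIP = 505/26.6 + 30.0×0.4667 + 0 = 32.986 cmH2O; new PIP = 32.986 + (-3.571) = 29.415 cmH2O.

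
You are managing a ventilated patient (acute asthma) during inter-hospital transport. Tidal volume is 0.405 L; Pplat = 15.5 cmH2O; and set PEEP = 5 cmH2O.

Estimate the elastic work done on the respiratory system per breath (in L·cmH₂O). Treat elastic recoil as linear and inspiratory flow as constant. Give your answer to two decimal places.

2.13

Elastic work ≈ ½ × (Pplat − PEEP) × Vt = 0.5 × (15.5 − 5) × 0.405 L = 0.5 × 10.5 × 0.405 = 2.126 L·cmH2O.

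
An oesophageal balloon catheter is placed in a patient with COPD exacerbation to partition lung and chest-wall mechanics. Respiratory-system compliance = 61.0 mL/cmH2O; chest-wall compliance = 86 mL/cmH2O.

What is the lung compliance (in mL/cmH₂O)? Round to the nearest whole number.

210

1/CL = 1/Crs − 1/Ccw.
1/CL = 1/61.0 − 1/86 = 0.004766.
CL = 209.82 mL/cmH2O.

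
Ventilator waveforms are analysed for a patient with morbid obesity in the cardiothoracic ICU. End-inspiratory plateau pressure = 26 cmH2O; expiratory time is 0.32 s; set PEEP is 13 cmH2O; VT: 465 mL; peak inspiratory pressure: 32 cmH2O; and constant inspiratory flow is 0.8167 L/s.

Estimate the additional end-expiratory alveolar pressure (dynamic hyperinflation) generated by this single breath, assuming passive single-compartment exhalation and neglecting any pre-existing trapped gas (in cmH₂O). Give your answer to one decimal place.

R = (PIP − Pplat)/V̇ = (32 − 26) / 0.8167 = 6.0/0.8167 = 7.347 cmH2O·s/L.
C = Vt/(Pplat − PEEP) = 465.0 / (26 − 13) = 465.0/13.0 = 35.769 mL/cmH2O.
τ = R × C = 7.347 × 0.03577 L/cmH2O = 0.2628 s.
Fraction remaining = e^(−Te/τ) = e^(−0.32/0.2628) = 0.2959; trapped volume = 465.0 × 0.2959 = 137.59 mL.
Additional alveolar pressure from trapping ≈ V_trapped / C = 137.59 / 35.769 = 3.847 cmH2O.

3.8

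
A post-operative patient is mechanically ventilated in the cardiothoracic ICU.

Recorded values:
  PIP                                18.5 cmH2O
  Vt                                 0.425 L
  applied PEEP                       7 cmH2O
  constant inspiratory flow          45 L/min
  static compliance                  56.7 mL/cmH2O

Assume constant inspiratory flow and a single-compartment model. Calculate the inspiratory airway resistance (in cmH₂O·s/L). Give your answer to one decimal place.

5.3

Flow: 45 L/min ÷ 60 = 0.75 L/s.
Equation of motion (constant flow): PIP = Vt/C + R·V̇ + PEEP.
R·V̇ = PIP − Vt/C − PEEP = 18.5 − 425/56.7 − 7 = 18.5 − 7.496 − 7 = 4.004 cmH2O.
R = 4.004 / 0.75 = 5.339 cmH2O·s/L.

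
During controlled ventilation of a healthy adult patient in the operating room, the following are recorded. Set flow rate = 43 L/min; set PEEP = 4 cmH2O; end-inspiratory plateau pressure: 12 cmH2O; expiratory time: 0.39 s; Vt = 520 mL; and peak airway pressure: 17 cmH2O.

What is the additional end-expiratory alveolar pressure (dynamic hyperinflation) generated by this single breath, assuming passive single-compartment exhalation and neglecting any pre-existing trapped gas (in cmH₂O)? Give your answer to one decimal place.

Flow: 43 L/min ÷ 60 = 0.7167 L/s.
R = (PIP − Pplat)/V̇ = (17 − 12) / 0.7167 = 5.0/0.7167 = 6.976 cmH2O·s/L.
C = Vt/(Pplat − PEEP) = 520.0 / (12 − 4) = 520.0/8.0 = 65.0 mL/cmH2O.
τ = R × C = 6.976 × 0.065 L/cmH2O = 0.4534 s.
Fraction remaining = e^(−Te/τ) = e^(−0.39/0.4534) = 0.4231; trapped volume = 520.0 × 0.4231 = 220.01 mL.
Additional alveolar pressure from trapping ≈ V_trapped / C = 220.01 / 65.0 = 3.385 cmH2O.

3.4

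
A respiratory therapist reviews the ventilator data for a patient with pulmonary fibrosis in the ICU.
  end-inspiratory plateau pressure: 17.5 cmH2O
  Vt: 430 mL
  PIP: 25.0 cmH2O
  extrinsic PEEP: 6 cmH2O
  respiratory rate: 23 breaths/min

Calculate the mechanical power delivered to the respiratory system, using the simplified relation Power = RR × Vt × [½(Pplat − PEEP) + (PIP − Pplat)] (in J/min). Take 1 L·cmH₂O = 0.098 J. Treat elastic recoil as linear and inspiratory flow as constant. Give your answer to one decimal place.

12.8

Per-breath work = Vt × [½(Pplat−PEEP) + (PIP−Pplat)] = 0.430 × [0.5×11.5 + 7.5] = 0.430 × 13.25 = 5.698 L·cmH2O.
Power = 23 × 5.698 = 131.05 L·cmH2O/min.
× 0.098 J/(L·cmH2O) → 12.843 J/min.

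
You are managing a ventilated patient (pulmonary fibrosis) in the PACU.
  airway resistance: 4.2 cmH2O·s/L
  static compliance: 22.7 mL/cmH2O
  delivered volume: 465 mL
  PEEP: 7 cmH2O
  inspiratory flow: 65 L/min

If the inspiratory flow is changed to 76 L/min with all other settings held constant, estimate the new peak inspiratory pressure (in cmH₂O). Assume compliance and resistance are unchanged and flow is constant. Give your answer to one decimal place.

32.8

Flow: 65 L/min ÷ 60 = 1.0833 L/s.
New flow: 76 L/min ÷ 60 = 1.2667 L/s.
PIP = Vt/C + R·V̇ + PEEP (constant-flow equation of motion).
Only the resistive term changes: ΔPIP = R × ΔV̇ = 4.2 × (1.2667 − 1.0833) = 4.2 × 0.1834 = 0.7703 cmH2O.
Original PIP = 465/22.7 + 4.2×1.0833 + 7 = 32.034 cmH2O; new PIP = 32.034 + (0.7703) = 32.804 cmH2O.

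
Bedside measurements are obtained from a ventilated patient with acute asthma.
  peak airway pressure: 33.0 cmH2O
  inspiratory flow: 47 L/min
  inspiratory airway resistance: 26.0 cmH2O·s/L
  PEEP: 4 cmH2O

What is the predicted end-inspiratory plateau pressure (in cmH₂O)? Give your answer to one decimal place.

Flow: 47 L/min ÷ 60 = 0.7833 L/s.
Pplat = PIP − Raw × flow = 33.0 − 26.0 × 0.7833 = 33.0 − 20.366 = 12.634 cmH2O.

12.6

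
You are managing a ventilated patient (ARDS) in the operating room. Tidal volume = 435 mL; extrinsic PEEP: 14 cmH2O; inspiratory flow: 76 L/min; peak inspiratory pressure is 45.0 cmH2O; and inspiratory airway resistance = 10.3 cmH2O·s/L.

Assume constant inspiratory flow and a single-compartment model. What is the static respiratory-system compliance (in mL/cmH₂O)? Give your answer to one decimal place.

24.2

Flow: 76 L/min ÷ 60 = 1.2667 L/s.
Equation of motion (constant flow): PIP = Vt/C + R·V̇ + PEEP.
Vt/C = PIP − R·V̇ − PEEP = 45.0 − 10.3×1.2667 − 14 = 45.0 − 13.047 − 14 = 17.953 cmH2O.
C = Vt / 17.953 = 435 / 17.953 = 24.23 mL/cmH2O.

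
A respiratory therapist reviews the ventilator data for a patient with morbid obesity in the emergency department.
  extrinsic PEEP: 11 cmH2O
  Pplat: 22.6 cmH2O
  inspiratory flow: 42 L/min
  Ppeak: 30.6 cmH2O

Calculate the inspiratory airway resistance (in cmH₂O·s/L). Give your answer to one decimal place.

11.4

Flow: 42 L/min ÷ 60 = 0.7 L/s.
Raw = (PIP − Pplat) / flow = (30.6 − 22.6) / 0.7 = 8.0 / 0.7 = 11.429 cmH2O·s/L.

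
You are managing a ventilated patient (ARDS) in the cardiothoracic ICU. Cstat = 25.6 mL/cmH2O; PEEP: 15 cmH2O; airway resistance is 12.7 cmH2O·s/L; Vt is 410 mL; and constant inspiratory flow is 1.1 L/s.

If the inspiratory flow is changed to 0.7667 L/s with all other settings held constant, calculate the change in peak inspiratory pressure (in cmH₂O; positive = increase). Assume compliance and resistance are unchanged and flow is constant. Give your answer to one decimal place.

PIP = Vt/C + R·V̇ + PEEP (constant-flow equation of motion).
Only the resistive term changes: ΔPIP = R × ΔV̇ = 12.7 × (0.7667 − 1.1) = 12.7 × -0.3333 = -4.233 cmH2O.

-4.2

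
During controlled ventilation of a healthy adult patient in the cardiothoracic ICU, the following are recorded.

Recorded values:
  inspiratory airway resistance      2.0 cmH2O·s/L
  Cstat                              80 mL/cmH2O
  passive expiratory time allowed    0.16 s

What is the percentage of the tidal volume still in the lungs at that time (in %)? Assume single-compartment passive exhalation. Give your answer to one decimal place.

36.8

τ = R × C = 2.0 × 80 mL/cmH2O = 2.0 × 0.080 L/cmH2O = 0.16 s.
Passive exhalation: V(t)/V₀ = e^(−t/τ) = e^(−0.16/0.16) = 0.3679.
Fraction remaining = 0.3679 → 36.79%.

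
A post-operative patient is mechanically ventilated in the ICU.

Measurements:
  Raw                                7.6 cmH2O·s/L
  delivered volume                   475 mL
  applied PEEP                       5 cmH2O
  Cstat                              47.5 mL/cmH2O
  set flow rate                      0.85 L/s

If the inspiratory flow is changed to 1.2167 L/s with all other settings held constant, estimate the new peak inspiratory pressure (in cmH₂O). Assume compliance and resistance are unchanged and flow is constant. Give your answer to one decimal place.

24.2

PIP = Vt/C + R·V̇ + PEEP (constant-flow equation of motion).
Only the resistive term changes: ΔPIP = R × ΔV̇ = 7.6 × (1.2167 − 0.85) = 7.6 × 0.3667 = 2.787 cmH2O.
Original PIP = 475/47.5 + 7.6×0.85 + 5 = 21.46 cmH2O; new PIP = 21.46 + (2.787) = 24.247 cmH2O.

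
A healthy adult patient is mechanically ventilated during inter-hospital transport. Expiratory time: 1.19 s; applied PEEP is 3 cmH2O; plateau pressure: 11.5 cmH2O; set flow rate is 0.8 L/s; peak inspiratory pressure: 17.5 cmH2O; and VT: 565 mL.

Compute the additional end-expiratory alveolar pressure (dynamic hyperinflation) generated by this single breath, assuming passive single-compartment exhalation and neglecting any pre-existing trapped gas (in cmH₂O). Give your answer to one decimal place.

R = (PIP − Pplat)/V̇ = (17.5 − 11.5) / 0.8 = 6.0/0.8 = 7.5 cmH2O·s/L.
C = Vt/(Pplat − PEEP) = 565.0 / (11.5 − 3) = 565.0/8.5 = 66.471 mL/cmH2O.
τ = R × C = 7.5 × 0.06647 L/cmH2O = 0.4985 s.
Fraction remaining = e^(−Te/τ) = e^(−1.19/0.4985) = 0.09189; trapped volume = 565.0 × 0.09189 = 51.918 mL.
Additional alveolar pressure from trapping ≈ V_trapped / C = 51.918 / 66.471 = 0.7811 cmH2O.

0.8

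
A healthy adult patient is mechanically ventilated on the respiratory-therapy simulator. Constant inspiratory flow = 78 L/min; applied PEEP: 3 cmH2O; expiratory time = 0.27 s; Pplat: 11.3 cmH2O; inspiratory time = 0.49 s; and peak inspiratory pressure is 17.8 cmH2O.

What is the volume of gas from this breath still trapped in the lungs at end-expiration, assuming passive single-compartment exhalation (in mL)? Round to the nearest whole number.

315

Flow: 78 L/min ÷ 60 = 1.3 L/s.
Vt = flow × Ti = 1.3 L/s × 0.49 s × 1000 mL/L = 637.0 mL.
R = (PIP − Pplat)/V̇ = (17.8 − 11.3) / 1.3 = 6.5/1.3 = 5.0 cmH2O·s/L.
C = Vt/(Pplat − PEEP) = 637.0 / (11.3 − 3) = 637.0/8.3 = 76.747 mL/cmH2O.
τ = R × C = 5.0 × 0.07675 L/cmH2O = 0.3838 s.
Fraction remaining = e^(−Te/τ) = e^(−0.27/0.3838) = 0.4949.
Trapped volume = 637.0 × 0.4949 = 315.25 mL.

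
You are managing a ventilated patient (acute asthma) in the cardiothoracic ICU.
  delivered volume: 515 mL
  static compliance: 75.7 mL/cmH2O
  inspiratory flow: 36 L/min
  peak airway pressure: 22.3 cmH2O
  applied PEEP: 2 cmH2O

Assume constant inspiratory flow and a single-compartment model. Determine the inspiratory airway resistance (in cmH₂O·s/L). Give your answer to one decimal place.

22.5

Flow: 36 L/min ÷ 60 = 0.6 L/s.
Equation of motion (constant flow): PIP = Vt/C + R·V̇ + PEEP.
R·V̇ = PIP − Vt/C − PEEP = 22.3 − 515/75.7 − 2 = 22.3 − 6.803 − 2 = 13.497 cmH2O.
R = 13.497 / 0.6 = 22.495 cmH2O·s/L.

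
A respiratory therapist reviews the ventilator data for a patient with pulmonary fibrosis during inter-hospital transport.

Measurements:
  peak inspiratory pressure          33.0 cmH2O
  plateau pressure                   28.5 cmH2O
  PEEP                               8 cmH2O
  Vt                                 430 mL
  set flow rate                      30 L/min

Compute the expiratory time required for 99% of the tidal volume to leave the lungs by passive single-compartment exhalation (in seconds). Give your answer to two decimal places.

Flow: 30 L/min ÷ 60 = 0.5 L/s.
R = (PIP − Pplat)/V̇ = (33.0 − 28.5) / 0.5 = 4.5/0.5 = 9.0 cmH2O·s/L.
C = Vt/(Pplat − PEEP) = 430.0 / (28.5 − 8) = 430.0/20.5 = 20.976 mL/cmH2O.
τ = R × C = 9.0 × 0.02098 L/cmH2O = 0.1888 s.
t = −τ·ln(1 − 0.99) = −0.1888·ln(0.01) = 0.8695 s.

0.87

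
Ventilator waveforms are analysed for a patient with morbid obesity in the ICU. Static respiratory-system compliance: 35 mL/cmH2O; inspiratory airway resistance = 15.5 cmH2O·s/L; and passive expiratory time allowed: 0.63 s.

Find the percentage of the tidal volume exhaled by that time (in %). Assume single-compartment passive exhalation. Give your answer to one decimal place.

68.7

τ = R × C = 15.5 × 35 mL/cmH2O = 15.5 × 0.035 L/cmH2O = 0.5425 s.
Passive exhalation: V(t)/V₀ = e^(−t/τ) = e^(−0.63/0.5425) = 0.3131.
Fraction exhaled = 1 − 0.3131 = 0.6869 → 68.69%.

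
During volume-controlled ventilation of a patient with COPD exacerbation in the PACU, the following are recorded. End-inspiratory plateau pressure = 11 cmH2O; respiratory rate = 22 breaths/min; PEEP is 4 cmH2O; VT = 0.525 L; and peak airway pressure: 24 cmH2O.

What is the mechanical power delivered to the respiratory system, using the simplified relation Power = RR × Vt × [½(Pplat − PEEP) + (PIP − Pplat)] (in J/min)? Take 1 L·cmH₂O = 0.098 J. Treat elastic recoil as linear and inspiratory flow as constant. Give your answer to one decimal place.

Per-breath work = Vt × [½(Pplat−PEEP) + (PIP−Pplat)] = 0.525 × [0.5×7.0 + 13.0] = 0.525 × 16.5 = 8.663 L·cmH2O.
Power = 22 × 8.663 = 190.59 L·cmH2O/min.
× 0.098 J/(L·cmH2O) → 18.678 J/min.

18.7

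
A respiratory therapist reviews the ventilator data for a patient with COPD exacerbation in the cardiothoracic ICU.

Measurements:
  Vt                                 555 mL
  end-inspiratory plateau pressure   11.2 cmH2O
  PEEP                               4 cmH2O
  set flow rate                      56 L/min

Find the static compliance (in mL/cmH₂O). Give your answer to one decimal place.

Cstat = Vt / (Pplat − PEEP) = 555 / (11.2 − 4) = 555 / 7.2 = 77.083 mL/cmH2O.

77.1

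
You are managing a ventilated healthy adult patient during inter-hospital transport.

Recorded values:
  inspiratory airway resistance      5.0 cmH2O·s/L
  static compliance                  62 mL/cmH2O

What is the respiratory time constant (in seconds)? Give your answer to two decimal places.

τ = R × C = 5.0 × 62 mL/cmH2O = 5.0 × 0.062 L/cmH2O = 0.31 s.

0.31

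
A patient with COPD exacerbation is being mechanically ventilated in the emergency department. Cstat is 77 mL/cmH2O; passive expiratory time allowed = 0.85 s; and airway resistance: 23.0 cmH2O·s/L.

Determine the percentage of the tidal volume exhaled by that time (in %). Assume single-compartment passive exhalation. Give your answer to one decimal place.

τ = R × C = 23.0 × 77 mL/cmH2O = 23.0 × 0.077 L/cmH2O = 1.771 s.
Passive exhalation: V(t)/V₀ = e^(−t/τ) = e^(−0.85/1.771) = 0.6188.
Fraction exhaled = 1 − 0.6188 = 0.3812 → 38.12%.

38.1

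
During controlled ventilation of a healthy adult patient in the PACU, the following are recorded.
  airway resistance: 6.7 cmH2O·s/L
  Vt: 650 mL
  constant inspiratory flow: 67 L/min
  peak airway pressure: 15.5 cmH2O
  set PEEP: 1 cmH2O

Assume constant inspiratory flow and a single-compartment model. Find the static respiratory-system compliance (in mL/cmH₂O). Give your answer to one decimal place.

Flow: 67 L/min ÷ 60 = 1.1167 L/s.
Equation of motion (constant flow): PIP = Vt/C + R·V̇ + PEEP.
Vt/C = PIP − R·V̇ − PEEP = 15.5 − 6.7×1.1167 − 1 = 15.5 − 7.482 − 1 = 7.018 cmH2O.
C = Vt / 7.018 = 650 / 7.018 = 92.619 mL/cmH2O.

92.6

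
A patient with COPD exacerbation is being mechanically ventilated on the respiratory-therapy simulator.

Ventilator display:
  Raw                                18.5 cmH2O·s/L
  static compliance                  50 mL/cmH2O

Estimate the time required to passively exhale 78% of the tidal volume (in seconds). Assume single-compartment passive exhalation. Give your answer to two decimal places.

τ = R × C = 18.5 × 50 mL/cmH2O = 18.5 × 0.050 L/cmH2O = 0.925 s.
Exhaled fraction f = 1 − e^(−t/τ) → t = −τ·ln(1 − f) = −0.925·ln(0.22) = 1.401 s.

1.40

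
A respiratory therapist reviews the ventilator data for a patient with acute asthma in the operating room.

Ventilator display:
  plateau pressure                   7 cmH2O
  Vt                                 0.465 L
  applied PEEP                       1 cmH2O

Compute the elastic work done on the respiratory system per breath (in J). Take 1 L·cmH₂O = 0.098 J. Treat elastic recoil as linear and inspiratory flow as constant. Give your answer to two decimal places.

0.14

Elastic work ≈ ½ × (Pplat − PEEP) × Vt = 0.5 × (7 − 1) × 0.465 L = 0.5 × 6.0 × 0.465 = 1.395 L·cmH2O.
× 0.098 J/(L·cmH2O) → 0.1367 J.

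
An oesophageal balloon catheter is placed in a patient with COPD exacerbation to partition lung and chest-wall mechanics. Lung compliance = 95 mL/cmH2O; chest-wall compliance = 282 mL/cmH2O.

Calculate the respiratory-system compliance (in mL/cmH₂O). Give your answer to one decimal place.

Lung and chest wall are elastances in series: 1/Crs = 1/CL + 1/Ccw.
1/Crs = 1/95 + 1/282 = 0.01407.
Crs = 71.073 mL/cmH2O.

71.1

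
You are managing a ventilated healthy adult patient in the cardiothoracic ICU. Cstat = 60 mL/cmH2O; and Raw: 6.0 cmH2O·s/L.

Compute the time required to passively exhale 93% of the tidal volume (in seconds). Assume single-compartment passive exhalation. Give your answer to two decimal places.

0.96

τ = R × C = 6.0 × 60 mL/cmH2O = 6.0 × 0.060 L/cmH2O = 0.36 s.
Exhaled fraction f = 1 − e^(−t/τ) → t = −τ·ln(1 − f) = −0.36·ln(0.07) = 0.9573 s.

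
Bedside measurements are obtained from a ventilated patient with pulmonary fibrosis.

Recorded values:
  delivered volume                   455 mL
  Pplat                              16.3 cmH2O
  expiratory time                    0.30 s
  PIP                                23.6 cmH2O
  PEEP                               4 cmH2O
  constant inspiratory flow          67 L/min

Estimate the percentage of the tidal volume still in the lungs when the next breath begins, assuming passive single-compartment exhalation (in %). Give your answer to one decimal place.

Flow: 67 L/min ÷ 60 = 1.1167 L/s.
R = (PIP − Pplat)/V̇ = (23.6 − 16.3) / 1.1167 = 7.3/1.1167 = 6.537 cmH2O·s/L.
C = Vt/(Pplat − PEEP) = 455.0 / (16.3 − 4) = 455.0/12.3 = 36.992 mL/cmH2O.
τ = R × C = 6.537 × 0.03699 L/cmH2O = 0.2418 s.
Fraction remaining at end-expiration = e^(−Te/τ) = e^(−0.30/0.2418) = 0.2892 → 28.92%.

28.9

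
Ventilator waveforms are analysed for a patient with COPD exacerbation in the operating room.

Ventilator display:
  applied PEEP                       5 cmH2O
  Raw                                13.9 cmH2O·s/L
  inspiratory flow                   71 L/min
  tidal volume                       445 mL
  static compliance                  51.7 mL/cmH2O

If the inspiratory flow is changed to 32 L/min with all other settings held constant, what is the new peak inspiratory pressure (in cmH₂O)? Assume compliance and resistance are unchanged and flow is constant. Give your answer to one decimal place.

21.0

Flow: 71 L/min ÷ 60 = 1.1833 L/s.
New flow: 32 L/min ÷ 60 = 0.5333 L/s.
PIP = Vt/C + R·V̇ + PEEP (constant-flow equation of motion).
Only the resistive term changes: ΔPIP = R × ΔV̇ = 13.9 × (0.5333 − 1.1833) = 13.9 × -0.65 = -9.035 cmH2O.
Original PIP = 445/51.7 + 13.9×1.1833 + 5 = 30.055 cmH2O; new PIP = 30.055 + (-9.035) = 21.02 cmH2O.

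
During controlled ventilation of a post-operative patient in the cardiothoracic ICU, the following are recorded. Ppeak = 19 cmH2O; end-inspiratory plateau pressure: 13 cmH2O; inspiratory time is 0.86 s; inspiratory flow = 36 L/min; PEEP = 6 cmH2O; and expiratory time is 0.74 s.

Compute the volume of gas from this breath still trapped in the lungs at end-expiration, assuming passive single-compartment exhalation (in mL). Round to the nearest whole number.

189

Flow: 36 L/min ÷ 60 = 0.6 L/s.
Vt = flow × Ti = 0.6 L/s × 0.86 s × 1000 mL/L = 516.0 mL.
R = (PIP − Pplat)/V̇ = (19 − 13) / 0.6 = 6.0/0.6 = 10.0 cmH2O·s/L.
C = Vt/(Pplat − PEEP) = 516.0 / (13 − 6) = 516.0/7.0 = 73.714 mL/cmH2O.
τ = R × C = 10.0 × 0.07371 L/cmH2O = 0.7371 s.
Fraction remaining = e^(−Te/τ) = e^(−0.74/0.7371) = 0.3664.
Trapped volume = 516.0 × 0.3664 = 189.06 mL.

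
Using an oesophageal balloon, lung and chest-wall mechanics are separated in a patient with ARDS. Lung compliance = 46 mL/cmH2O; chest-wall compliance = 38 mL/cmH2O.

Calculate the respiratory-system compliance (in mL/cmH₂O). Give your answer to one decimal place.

20.8

Lung and chest wall are elastances in series: 1/Crs = 1/CL + 1/Ccw.
1/Crs = 1/46 + 1/38 = 0.04805.
Crs = 20.812 mL/cmH2O.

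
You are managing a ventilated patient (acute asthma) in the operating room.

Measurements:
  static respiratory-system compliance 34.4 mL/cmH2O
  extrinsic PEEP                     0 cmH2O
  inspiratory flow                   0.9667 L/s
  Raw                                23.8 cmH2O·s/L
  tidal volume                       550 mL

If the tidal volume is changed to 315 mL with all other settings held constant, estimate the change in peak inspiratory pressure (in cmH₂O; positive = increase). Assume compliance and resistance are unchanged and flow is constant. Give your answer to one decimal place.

-6.8

PIP = Vt/C + R·V̇ + PEEP (constant-flow equation of motion).
Only the elastic term changes: ΔPIP = ΔVt / C = (315 − 550) / 34.4 = -6.831 cmH2O.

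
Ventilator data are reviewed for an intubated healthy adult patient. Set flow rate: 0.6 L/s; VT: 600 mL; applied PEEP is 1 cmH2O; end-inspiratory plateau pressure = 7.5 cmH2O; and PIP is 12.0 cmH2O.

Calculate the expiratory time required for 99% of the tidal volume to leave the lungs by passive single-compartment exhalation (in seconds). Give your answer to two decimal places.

R = (PIP − Pplat)/V̇ = (12.0 − 7.5) / 0.6 = 4.5/0.6 = 7.5 cmH2O·s/L.
C = Vt/(Pplat − PEEP) = 600.0 / (7.5 − 1) = 600.0/6.5 = 92.308 mL/cmH2O.
τ = R × C = 7.5 × 0.09231 L/cmH2O = 0.6923 s.
t = −τ·ln(1 − 0.99) = −0.6923·ln(0.01) = 3.188 s.

3.19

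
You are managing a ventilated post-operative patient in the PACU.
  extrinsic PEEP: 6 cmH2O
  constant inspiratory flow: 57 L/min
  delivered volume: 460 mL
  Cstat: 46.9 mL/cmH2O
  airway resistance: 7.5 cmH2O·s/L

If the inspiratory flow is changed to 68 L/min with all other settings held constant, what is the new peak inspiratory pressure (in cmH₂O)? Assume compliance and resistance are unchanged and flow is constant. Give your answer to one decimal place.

24.3

Flow: 57 L/min ÷ 60 = 0.95 L/s.
New flow: 68 L/min ÷ 60 = 1.1333 L/s.
PIP = Vt/C + R·V̇ + PEEP (constant-flow equation of motion).
Only the resistive term changes: ΔPIP = R × ΔV̇ = 7.5 × (1.1333 − 0.95) = 7.5 × 0.1833 = 1.375 cmH2O.
Original PIP = 460/46.9 + 7.5×0.95 + 6 = 22.933 cmH2O; new PIP = 22.933 + (1.375) = 24.308 cmH2O.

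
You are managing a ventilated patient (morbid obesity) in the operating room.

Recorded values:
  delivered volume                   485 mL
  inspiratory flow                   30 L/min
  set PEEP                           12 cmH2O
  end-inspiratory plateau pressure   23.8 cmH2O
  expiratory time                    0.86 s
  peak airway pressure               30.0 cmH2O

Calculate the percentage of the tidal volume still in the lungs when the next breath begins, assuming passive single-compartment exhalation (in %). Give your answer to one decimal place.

Flow: 30 L/min ÷ 60 = 0.5 L/s.
R = (PIP − Pplat)/V̇ = (30.0 − 23.8) / 0.5 = 6.2/0.5 = 12.4 cmH2O·s/L.
C = Vt/(Pplat − PEEP) = 485.0 / (23.8 − 12) = 485.0/11.8 = 41.102 mL/cmH2O.
τ = R × C = 12.4 × 0.0411 L/cmH2O = 0.5096 s.
Fraction remaining at end-expiration = e^(−Te/τ) = e^(−0.86/0.5096) = 0.185 → 18.5%.

18.5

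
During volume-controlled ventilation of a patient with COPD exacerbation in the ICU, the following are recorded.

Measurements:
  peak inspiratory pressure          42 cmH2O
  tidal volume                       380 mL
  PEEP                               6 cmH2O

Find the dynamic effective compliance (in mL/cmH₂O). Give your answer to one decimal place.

10.6

Dynamic compliance = Vt / (PIP − PEEP) = 380 / (42 − 6) = 380 / 36.0 = 10.556 mL/cmH2O.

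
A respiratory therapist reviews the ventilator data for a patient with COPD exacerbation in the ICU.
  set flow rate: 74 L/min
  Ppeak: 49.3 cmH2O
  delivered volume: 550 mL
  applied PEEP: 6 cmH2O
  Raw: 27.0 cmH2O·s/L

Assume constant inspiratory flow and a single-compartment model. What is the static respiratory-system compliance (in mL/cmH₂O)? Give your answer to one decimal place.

Flow: 74 L/min ÷ 60 = 1.2333 L/s.
Equation of motion (constant flow): PIP = Vt/C + R·V̇ + PEEP.
Vt/C = PIP − R·V̇ − PEEP = 49.3 − 27.0×1.2333 − 6 = 49.3 − 33.299 − 6 = 10.001 cmH2O.
C = Vt / 10.001 = 550 / 10.001 = 54.995 mL/cmH2O.

55.0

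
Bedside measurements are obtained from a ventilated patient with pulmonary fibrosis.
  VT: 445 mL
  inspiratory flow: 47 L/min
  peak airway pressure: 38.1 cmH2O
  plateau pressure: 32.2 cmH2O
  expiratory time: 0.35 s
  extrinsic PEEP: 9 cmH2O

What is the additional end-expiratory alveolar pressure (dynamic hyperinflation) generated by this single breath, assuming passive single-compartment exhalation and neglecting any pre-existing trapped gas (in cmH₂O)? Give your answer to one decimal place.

2.1

Flow: 47 L/min ÷ 60 = 0.7833 L/s.
R = (PIP − Pplat)/V̇ = (38.1 − 32.2) / 0.7833 = 5.9/0.7833 = 7.532 cmH2O·s/L.
C = Vt/(Pplat − PEEP) = 445.0 / (32.2 − 9) = 445.0/23.2 = 19.181 mL/cmH2O.
τ = R × C = 7.532 × 0.01918 L/cmH2O = 0.1445 s.
Fraction remaining = e^(−Te/τ) = e^(−0.35/0.1445) = 0.08873; trapped volume = 445.0 × 0.08873 = 39.485 mL.
Additional alveolar pressure from trapping ≈ V_trapped / C = 39.485 / 19.181 = 2.059 cmH2O.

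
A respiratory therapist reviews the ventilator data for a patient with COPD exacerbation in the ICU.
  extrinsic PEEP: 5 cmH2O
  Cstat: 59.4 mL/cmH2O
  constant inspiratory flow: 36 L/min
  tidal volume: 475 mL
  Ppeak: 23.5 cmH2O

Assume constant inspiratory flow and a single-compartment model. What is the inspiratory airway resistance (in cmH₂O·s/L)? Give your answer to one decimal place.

17.5

Flow: 36 L/min ÷ 60 = 0.6 L/s.
Equation of motion (constant flow): PIP = Vt/C + R·V̇ + PEEP.
R·V̇ = PIP − Vt/C − PEEP = 23.5 − 475/59.4 − 5 = 23.5 − 7.997 − 5 = 10.503 cmH2O.
R = 10.503 / 0.6 = 17.505 cmH2O·s/L.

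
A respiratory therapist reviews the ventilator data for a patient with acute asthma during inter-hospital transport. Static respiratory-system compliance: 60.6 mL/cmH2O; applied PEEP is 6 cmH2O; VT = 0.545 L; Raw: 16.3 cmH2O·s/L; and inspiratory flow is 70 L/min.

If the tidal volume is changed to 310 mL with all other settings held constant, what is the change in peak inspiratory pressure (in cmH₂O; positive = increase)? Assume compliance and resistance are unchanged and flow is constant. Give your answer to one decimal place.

-3.9

PIP = Vt/C + R·V̇ + PEEP (constant-flow equation of motion).
Only the elastic term changes: ΔPIP = ΔVt / C = (310 − 545) / 60.6 = -3.878 cmH2O.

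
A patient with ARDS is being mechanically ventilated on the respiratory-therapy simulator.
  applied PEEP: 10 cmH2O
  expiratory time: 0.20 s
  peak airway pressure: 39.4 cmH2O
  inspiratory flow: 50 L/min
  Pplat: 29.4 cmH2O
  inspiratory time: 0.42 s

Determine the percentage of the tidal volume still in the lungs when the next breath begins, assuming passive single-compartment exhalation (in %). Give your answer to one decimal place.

Flow: 50 L/min ÷ 60 = 0.8333 L/s.
Vt = flow × Ti = 0.8333 L/s × 0.42 s × 1000 mL/L = 349.99 mL.
R = (PIP − Pplat)/V̇ = (39.4 − 29.4) / 0.8333 = 10.0/0.8333 = 12.0 cmH2O·s/L.
C = Vt/(Pplat − PEEP) = 349.99 / (29.4 − 10) = 349.99/19.4 = 18.041 mL/cmH2O.
τ = R × C = 12.0 × 0.01804 L/cmH2O = 0.2165 s.
Fraction remaining at end-expiration = e^(−Te/τ) = e^(−0.20/0.2165) = 0.397 → 39.7%.

39.7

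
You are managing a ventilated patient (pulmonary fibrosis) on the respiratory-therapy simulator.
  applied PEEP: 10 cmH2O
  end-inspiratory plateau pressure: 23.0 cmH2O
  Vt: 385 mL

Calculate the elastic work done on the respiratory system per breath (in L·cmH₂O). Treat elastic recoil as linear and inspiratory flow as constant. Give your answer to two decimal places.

2.50

Elastic work ≈ ½ × (Pplat − PEEP) × Vt = 0.5 × (23.0 − 10) × 0.385 L = 0.5 × 13.0 × 0.385 = 2.503 L·cmH2O.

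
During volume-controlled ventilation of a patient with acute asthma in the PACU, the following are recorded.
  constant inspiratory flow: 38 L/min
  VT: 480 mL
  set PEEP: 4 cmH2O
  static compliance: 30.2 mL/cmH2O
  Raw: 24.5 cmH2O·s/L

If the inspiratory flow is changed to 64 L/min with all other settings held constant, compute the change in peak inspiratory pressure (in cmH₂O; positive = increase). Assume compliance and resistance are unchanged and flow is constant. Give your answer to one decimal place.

10.6

Flow: 38 L/min ÷ 60 = 0.6333 L/s.
New flow: 64 L/min ÷ 60 = 1.0667 L/s.
PIP = Vt/C + R·V̇ + PEEP (constant-flow equation of motion).
Only the resistive term changes: ΔPIP = R × ΔV̇ = 24.5 × (1.0667 − 0.6333) = 24.5 × 0.4334 = 10.618 cmH2O.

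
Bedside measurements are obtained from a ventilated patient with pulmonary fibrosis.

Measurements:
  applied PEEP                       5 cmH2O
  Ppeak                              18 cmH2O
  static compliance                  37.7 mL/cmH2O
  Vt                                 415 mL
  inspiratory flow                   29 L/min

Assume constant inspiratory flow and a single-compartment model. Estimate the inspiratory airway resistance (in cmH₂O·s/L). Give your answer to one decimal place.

Flow: 29 L/min ÷ 60 = 0.4833 L/s.
Equation of motion (constant flow): PIP = Vt/C + R·V̇ + PEEP.
R·V̇ = PIP − Vt/C − PEEP = 18 − 415/37.7 − 5 = 18 − 11.008 − 5 = 1.992 cmH2O.
R = 1.992 / 0.4833 = 4.122 cmH2O·s/L.

4.1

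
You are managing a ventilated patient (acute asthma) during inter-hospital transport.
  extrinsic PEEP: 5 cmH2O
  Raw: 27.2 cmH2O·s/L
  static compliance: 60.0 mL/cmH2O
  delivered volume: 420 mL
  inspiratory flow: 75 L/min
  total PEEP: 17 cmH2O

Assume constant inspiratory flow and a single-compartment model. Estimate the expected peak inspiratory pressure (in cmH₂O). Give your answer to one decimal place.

58.0

Flow: 75 L/min ÷ 60 = 1.25 L/s.
Total PEEP = 17 cmH2O (set 5 + intrinsic 12); this is the baseline alveolar pressure.
Equation of motion (constant flow): PIP = Vt/C + R·V̇ + PEEP.
PIP = 420/60.0 + 27.2×1.25 + 17 = 7.0 + 34.0 + 17 = 58.0 cmH2O.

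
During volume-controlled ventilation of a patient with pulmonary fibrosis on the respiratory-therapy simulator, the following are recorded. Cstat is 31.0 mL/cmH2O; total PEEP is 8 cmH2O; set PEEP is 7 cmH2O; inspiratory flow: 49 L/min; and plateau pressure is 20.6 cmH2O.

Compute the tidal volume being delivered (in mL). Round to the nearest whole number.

End-expiratory occlusion gives total PEEP = 8 cmH2O (intrinsic PEEP = 8 − 7 = 1). Use total PEEP for the elastic gradient.
Vt = Cstat × (Pplat − PEEPtotal) = 31.0 × (20.6 − 8) = 31.0 × 12.6 = 390.6 mL.

391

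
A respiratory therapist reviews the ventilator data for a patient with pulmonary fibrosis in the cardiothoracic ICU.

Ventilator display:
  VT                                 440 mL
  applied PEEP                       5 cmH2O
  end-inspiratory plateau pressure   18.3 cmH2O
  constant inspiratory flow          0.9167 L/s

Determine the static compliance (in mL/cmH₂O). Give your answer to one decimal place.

33.1

Cstat = Vt / (Pplat − PEEP) = 440 / (18.3 − 5) = 440 / 13.3 = 33.083 mL/cmH2O.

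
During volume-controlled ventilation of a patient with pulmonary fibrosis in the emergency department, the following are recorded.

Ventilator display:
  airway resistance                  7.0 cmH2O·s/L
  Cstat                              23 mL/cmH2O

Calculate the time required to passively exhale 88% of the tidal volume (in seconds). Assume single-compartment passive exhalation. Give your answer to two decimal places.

τ = R × C = 7.0 × 23 mL/cmH2O = 7.0 × 0.023 L/cmH2O = 0.161 s.
Exhaled fraction f = 1 − e^(−t/τ) → t = −τ·ln(1 − f) = −0.161·ln(0.12) = 0.3414 s.

0.34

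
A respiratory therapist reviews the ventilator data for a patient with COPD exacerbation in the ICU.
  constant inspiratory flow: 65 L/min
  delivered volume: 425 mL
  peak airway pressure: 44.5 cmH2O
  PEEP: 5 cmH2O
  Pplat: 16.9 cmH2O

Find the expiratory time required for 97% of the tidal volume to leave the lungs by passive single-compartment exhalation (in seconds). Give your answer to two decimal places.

3.19

Flow: 65 L/min ÷ 60 = 1.0833 L/s.
R = (PIP − Pplat)/V̇ = (44.5 − 16.9) / 1.0833 = 27.6/1.0833 = 25.478 cmH2O·s/L.
C = Vt/(Pplat − PEEP) = 425.0 / (16.9 − 5) = 425.0/11.9 = 35.714 mL/cmH2O.
τ = R × C = 25.478 × 0.03571 L/cmH2O = 0.9098 s.
t = −τ·ln(1 − 0.97) = −0.9098·ln(0.03) = 3.19 s.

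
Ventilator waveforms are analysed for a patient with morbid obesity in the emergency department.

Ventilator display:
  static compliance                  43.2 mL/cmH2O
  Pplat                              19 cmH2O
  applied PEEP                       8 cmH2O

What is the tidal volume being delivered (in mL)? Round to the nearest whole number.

475

Vt = Cstat × (Pplat − PEEP) = 43.2 × (19 − 8) = 43.2 × 11.0 = 475.2 mL.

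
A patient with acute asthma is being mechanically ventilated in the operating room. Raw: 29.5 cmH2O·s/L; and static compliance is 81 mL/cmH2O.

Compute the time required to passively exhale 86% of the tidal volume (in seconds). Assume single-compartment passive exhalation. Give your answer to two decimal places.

τ = R × C = 29.5 × 81 mL/cmH2O = 29.5 × 0.081 L/cmH2O = 2.39 s.
Exhaled fraction f = 1 − e^(−t/τ) → t = −τ·ln(1 − f) = −2.39·ln(0.14) = 4.699 s.

4.70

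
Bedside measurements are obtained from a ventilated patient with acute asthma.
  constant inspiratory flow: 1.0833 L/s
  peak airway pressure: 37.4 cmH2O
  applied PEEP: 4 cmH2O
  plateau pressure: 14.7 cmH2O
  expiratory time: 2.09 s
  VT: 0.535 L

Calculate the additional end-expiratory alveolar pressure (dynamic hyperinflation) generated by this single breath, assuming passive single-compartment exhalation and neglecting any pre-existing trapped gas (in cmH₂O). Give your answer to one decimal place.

1.5

R = (PIP − Pplat)/V̇ = (37.4 − 14.7) / 1.0833 = 22.7/1.0833 = 20.954 cmH2O·s/L.
C = Vt/(Pplat − PEEP) = 535.0 / (14.7 − 4) = 535.0/10.7 = 50.0 mL/cmH2O.
τ = R × C = 20.954 × 0.05 L/cmH2O = 1.048 s.
Fraction remaining = e^(−Te/τ) = e^(−2.09/1.048) = 0.1361; trapped volume = 535.0 × 0.1361 = 72.814 mL.
Additional alveolar pressure from trapping ≈ V_trapped / C = 72.814 / 50.0 = 1.456 cmH2O.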